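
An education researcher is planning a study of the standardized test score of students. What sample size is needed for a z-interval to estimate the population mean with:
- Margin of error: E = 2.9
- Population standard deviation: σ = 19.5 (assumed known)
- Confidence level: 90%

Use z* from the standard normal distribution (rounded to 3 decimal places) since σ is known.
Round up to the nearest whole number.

Using z* since population σ is known (z-interval formula).

For 90% confidence, z* = 1.645 (from standard normal table)

Sample size formula for z-interval: n = (z*σ/E)²

n = (1.645 × 19.5 / 2.9)²
  = (11.061207)²
  = 122.3503

Round up to the nearest whole number: n = 123

123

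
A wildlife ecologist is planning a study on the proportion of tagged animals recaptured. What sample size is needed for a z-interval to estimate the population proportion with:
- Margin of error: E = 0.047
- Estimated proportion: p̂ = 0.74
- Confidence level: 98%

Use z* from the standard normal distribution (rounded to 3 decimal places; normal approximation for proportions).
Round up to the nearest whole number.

Using z* for proportion z-interval (normal approximation).

For 98% confidence, z* = 2.326 (from standard normal table)

Sample size formula for proportion z-interval: n = z*²p̂(1-p̂)/E²

n = 2.326² × 0.74 × 0.26 / 0.047²
  = 5.410276 × 0.1924 / 0.002209
  = 471.2255

Round up to the nearest whole number: n = 472

472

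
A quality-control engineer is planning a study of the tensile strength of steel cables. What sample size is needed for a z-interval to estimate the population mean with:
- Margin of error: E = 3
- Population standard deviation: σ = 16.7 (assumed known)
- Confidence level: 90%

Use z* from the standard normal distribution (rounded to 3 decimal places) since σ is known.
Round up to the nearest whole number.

Using z* since population σ is known (z-interval formula).

For 90% confidence, z* = 1.645 (from standard normal table)

Sample size formula for z-interval: n = (z*σ/E)²

n = (1.645 × 16.7 / 3)²
  = (9.157167)²
  = 83.8537

Round up to the nearest whole number: n = 84

84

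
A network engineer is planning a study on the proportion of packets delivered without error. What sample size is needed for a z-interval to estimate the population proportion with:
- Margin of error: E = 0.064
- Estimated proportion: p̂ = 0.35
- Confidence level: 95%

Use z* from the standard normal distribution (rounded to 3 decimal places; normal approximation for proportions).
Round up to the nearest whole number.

Using z* for proportion z-interval (normal approximation).

For 95% confidence, z* = 1.96 (from standard normal table)

Sample size formula for proportion z-interval: n = z*²p̂(1-p̂)/E²

n = 1.96² × 0.35 × 0.65 / 0.064²
  = 3.8416 × 0.2275 / 0.004096
  = 213.3701

Round up to the nearest whole number: n = 214

214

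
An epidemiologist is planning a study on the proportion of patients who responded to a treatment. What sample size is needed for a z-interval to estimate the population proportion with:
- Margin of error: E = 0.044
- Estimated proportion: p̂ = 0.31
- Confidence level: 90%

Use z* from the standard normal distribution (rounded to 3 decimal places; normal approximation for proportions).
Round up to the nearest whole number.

Using z* for proportion z-interval (normal approximation).

For 90% confidence, z* = 1.645 (from standard normal table)

Sample size formula for proportion z-interval: n = z*²p̂(1-p̂)/E²

n = 1.645² × 0.31 × 0.69 / 0.044²
  = 2.706025 × 0.2139 / 0.001936
  = 298.9766

Round up to the nearest whole number: n = 299

299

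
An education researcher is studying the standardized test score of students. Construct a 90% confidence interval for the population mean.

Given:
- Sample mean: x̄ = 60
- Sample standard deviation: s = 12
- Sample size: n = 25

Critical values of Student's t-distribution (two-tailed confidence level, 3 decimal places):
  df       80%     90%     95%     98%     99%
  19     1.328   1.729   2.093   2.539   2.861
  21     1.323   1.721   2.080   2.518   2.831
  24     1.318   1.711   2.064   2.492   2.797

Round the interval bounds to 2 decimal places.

The population standard deviation σ is unknown (only the sample standard deviation s is given), so use a t-interval with df = n - 1 = 25 - 1 = 24.

For 90% confidence with df = 24, t* = 1.711 (from t-table)

Standard error: SE = s/√n = 12/√25 = 2.400000

Margin of error: E = t* × SE = 1.711 × 2.400000 = 4.1064

T-interval: x̄ ± E = 60 ± 4.1064 = (55.8936, 64.1064)

Rounded to 2 decimal places:

(55.89, 64.11)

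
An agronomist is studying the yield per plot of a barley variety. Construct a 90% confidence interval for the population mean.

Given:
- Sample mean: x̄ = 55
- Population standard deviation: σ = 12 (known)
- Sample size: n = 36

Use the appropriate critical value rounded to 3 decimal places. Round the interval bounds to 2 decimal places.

The population standard deviation σ is known, so use a z-interval (standard normal critical value).

For 90% confidence, z* = 1.645 (from standard normal table)

Standard error: SE = σ/√n = 12/√36 = 2.000000

Margin of error: E = z* × SE = 1.645 × 2.000000 = 3.2900

Z-interval: x̄ ± E = 55 ± 3.2900 = (51.7100, 58.2900)

Rounded to 2 decimal places:

(51.71, 58.29)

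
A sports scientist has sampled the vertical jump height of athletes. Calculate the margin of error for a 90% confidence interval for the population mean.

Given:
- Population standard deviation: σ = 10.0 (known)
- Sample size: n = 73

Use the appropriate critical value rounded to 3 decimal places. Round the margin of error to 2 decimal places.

The population standard deviation σ is known, so use the z-interval margin of error formula.

For 90% confidence, z* = 1.645 (from standard normal table)

Margin of error formula for z-interval: E = z* × σ/√n

E = 1.645 × 10.0/√73
  = 1.645 × 1.170411
  = 1.9253

Rounded to 2 decimal places:

1.93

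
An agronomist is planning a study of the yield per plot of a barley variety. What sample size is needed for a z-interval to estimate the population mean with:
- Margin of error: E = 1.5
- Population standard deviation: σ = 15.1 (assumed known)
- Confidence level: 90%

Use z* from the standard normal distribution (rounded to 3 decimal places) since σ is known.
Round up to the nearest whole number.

Using z* since population σ is known (z-interval formula).

For 90% confidence, z* = 1.645 (from standard normal table)

Sample size formula for z-interval: n = (z*σ/E)²

n = (1.645 × 15.1 / 1.5)²
  = (16.559667)²
  = 274.2226

Round up to the nearest whole number: n = 275

275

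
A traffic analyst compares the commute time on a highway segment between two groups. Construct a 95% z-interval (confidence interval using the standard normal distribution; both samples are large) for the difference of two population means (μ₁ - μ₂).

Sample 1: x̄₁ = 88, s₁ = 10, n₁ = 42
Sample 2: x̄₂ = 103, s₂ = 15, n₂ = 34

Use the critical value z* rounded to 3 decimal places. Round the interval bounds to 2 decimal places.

Both samples are large (n₁ = 42 ≥ 30, n₂ = 34 ≥ 30), so a z-interval for the difference of means applies.

Point estimate: x̄₁ - x̄₂ = 88 - 103 = -15

Standard error: SE = √(s₁²/n₁ + s₂²/n₂)
= √(10²/42 + 15²/34)
= √(2.380952 + 6.617647)
= 2.999767

For 95% confidence, z* = 1.96 (from standard normal table)
Margin of error: E = z* × SE = 1.96 × 2.999767 = 5.8795

Z-interval: (x̄₁ - x̄₂) ± E = -15 ± 5.8795 = (-20.8795, -9.1205)

Rounded to 2 decimal places:

(-20.88, -9.12)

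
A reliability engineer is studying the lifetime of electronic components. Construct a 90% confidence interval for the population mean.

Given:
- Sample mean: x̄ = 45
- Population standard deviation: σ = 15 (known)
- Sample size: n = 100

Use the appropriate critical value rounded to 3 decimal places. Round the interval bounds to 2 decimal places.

The population standard deviation σ is known, so use a z-interval (standard normal critical value).

For 90% confidence, z* = 1.645 (from standard normal table)

Standard error: SE = σ/√n = 15/√100 = 1.500000

Margin of error: E = z* × SE = 1.645 × 1.500000 = 2.4675

Z-interval: x̄ ± E = 45 ± 2.4675 = (42.5325, 47.4675)

Rounded to 2 decimal places:

(42.53, 47.47)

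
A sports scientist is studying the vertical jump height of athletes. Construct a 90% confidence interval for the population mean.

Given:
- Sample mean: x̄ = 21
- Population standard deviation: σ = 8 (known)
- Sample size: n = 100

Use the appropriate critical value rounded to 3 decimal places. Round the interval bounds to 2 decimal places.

The population standard deviation σ is known, so use a z-interval (standard normal critical value).

For 90% confidence, z* = 1.645 (from standard normal table)

Standard error: SE = σ/√n = 8/√100 = 0.800000

Margin of error: E = z* × SE = 1.645 × 0.800000 = 1.3160

Z-interval: x̄ ± E = 21 ± 1.3160 = (19.6840, 22.3160)

Rounded to 2 decimal places:

(19.68, 22.32)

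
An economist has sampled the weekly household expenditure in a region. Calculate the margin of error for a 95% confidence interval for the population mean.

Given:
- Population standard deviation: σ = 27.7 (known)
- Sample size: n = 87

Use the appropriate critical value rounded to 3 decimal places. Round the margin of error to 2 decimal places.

The population standard deviation σ is known, so use the z-interval margin of error formula.

For 95% confidence, z* = 1.96 (from standard normal table)

Margin of error formula for z-interval: E = z* × σ/√n

E = 1.96 × 27.7/√87
  = 1.96 × 2.969752
  = 5.8207

Rounded to 2 decimal places:

5.82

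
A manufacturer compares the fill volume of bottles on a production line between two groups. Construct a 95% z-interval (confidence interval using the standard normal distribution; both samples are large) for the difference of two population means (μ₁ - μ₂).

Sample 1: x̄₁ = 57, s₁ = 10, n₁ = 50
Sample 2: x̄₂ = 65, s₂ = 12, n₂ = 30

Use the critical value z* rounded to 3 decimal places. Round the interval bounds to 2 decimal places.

Both samples are large (n₁ = 50 ≥ 30, n₂ = 30 ≥ 30), so a z-interval for the difference of means applies.

Point estimate: x̄₁ - x̄₂ = 57 - 65 = -8

Standard error: SE = √(s₁²/n₁ + s₂²/n₂)
= √(10²/50 + 12²/30)
= √(2.000000 + 4.800000)
= 2.607681

For 95% confidence, z* = 1.96 (from standard normal table)
Margin of error: E = z* × SE = 1.96 × 2.607681 = 5.1111

Z-interval: (x̄₁ - x̄₂) ± E = -8 ± 5.1111 = (-13.1111, -2.8889)

Rounded to 2 decimal places:

(-13.11, -2.89)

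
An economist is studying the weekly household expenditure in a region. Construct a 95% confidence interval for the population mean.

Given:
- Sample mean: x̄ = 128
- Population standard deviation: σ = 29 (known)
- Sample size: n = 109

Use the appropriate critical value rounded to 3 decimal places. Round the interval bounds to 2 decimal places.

The population standard deviation σ is known, so use a z-interval (standard normal critical value).

For 95% confidence, z* = 1.96 (from standard normal table)

Standard error: SE = σ/√n = 29/√109 = 2.777696

Margin of error: E = z* × SE = 1.96 × 2.777696 = 5.4443

Z-interval: x̄ ± E = 128 ± 5.4443 = (122.5557, 133.4443)

Rounded to 2 decimal places:

(122.56, 133.44)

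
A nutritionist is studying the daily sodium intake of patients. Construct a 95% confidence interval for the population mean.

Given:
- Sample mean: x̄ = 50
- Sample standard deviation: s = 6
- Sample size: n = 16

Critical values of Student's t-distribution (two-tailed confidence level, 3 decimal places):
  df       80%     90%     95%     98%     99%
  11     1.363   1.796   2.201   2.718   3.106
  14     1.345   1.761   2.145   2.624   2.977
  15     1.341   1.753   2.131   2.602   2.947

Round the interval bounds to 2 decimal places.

The population standard deviation σ is unknown (only the sample standard deviation s is given), so use a t-interval with df = n - 1 = 16 - 1 = 15.

For 95% confidence with df = 15, t* = 2.131 (from t-table)

Standard error: SE = s/√n = 6/√16 = 1.500000

Margin of error: E = t* × SE = 2.131 × 1.500000 = 3.1965

T-interval: x̄ ± E = 50 ± 3.1965 = (46.8035, 53.1965)

Rounded to 2 decimal places:

(46.80, 53.20)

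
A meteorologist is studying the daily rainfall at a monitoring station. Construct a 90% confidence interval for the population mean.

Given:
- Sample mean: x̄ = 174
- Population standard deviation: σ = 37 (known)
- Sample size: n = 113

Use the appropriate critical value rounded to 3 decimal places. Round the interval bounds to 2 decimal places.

The population standard deviation σ is known, so use a z-interval (standard normal critical value).

For 90% confidence, z* = 1.645 (from standard normal table)

Standard error: SE = σ/√n = 37/√113 = 3.480667

Margin of error: E = z* × SE = 1.645 × 3.480667 = 5.7257

Z-interval: x̄ ± E = 174 ± 5.7257 = (168.2743, 179.7257)

Rounded to 2 decimal places:

(168.27, 179.73)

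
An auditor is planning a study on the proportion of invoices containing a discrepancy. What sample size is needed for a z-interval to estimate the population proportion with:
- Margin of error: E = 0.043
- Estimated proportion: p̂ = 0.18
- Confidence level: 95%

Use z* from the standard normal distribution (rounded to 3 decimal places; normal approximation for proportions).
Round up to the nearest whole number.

Using z* for proportion z-interval (normal approximation).

For 95% confidence, z* = 1.96 (from standard normal table)

Sample size formula for proportion z-interval: n = z*²p̂(1-p̂)/E²

n = 1.96² × 0.18 × 0.82 / 0.043²
  = 3.8416 × 0.1476 / 0.001849
  = 306.6631

Round up to the nearest whole number: n = 307

307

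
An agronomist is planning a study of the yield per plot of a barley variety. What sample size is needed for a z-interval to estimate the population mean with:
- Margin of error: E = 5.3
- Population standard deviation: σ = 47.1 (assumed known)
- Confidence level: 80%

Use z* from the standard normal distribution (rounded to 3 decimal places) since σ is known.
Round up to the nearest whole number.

Using z* since population σ is known (z-interval formula).

For 80% confidence, z* = 1.282 (from standard normal table)

Sample size formula for z-interval: n = (z*σ/E)²

n = (1.282 × 47.1 / 5.3)²
  = (11.392868)²
  = 129.7974

Round up to the nearest whole number: n = 130

130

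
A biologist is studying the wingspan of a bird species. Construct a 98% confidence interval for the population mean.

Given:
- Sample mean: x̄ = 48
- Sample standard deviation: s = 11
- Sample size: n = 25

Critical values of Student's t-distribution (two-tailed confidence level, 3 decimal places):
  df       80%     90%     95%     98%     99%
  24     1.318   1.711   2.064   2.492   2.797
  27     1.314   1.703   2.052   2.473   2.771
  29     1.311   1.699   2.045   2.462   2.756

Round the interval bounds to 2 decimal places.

The population standard deviation σ is unknown (only the sample standard deviation s is given), so use a t-interval with df = n - 1 = 25 - 1 = 24.

For 98% confidence with df = 24, t* = 2.492 (from t-table)

Standard error: SE = s/√n = 11/√25 = 2.200000

Margin of error: E = t* × SE = 2.492 × 2.200000 = 5.4824

T-interval: x̄ ± E = 48 ± 5.4824 = (42.5176, 53.4824)

Rounded to 2 decimal places:

(42.52, 53.48)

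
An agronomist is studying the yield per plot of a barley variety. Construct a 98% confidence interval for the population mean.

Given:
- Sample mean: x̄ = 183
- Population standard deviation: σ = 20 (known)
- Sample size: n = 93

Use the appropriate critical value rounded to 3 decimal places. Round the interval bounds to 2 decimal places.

The population standard deviation σ is known, so use a z-interval (standard normal critical value).

For 98% confidence, z* = 2.326 (from standard normal table)

Standard error: SE = σ/√n = 20/√93 = 2.073903

Margin of error: E = z* × SE = 2.326 × 2.073903 = 4.8239

Z-interval: x̄ ± E = 183 ± 4.8239 = (178.1761, 187.8239)

Rounded to 2 decimal places:

(178.18, 187.82)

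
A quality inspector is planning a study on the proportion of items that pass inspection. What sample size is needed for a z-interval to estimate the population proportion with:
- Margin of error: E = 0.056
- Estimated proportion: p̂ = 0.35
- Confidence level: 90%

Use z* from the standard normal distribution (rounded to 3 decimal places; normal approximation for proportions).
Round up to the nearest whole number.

Using z* for proportion z-interval (normal approximation).

For 90% confidence, z* = 1.645 (from standard normal table)

Sample size formula for proportion z-interval: n = z*²p̂(1-p̂)/E²

n = 1.645² × 0.35 × 0.65 / 0.056²
  = 2.706025 × 0.2275 / 0.003136
  = 196.3076

Round up to the nearest whole number: n = 197

197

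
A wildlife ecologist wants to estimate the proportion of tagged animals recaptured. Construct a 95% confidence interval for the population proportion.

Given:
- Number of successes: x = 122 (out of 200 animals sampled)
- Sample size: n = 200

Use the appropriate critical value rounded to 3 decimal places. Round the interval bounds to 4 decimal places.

Sample proportion: p̂ = 122/200 = 0.610000

Check conditions for normal approximation:
  np̂ = 122 ≥ 10 ✓
  n(1-p̂) = 78 ≥ 10 ✓

The sample is large enough, so use a z-interval (normal approximation) for the proportion.

For 95% confidence, z* = 1.96 (from standard normal table)

Standard error: SE = √(p̂(1-p̂)/n) = √(0.610000×0.390000/200) = 0.03448913

Margin of error: E = z* × SE = 1.96 × 0.03448913 = 0.067599

Z-interval: p̂ ± E = 0.610000 ± 0.067599 = (0.542401, 0.677599)

Rounded to 4 decimal places:

(0.5424, 0.6776)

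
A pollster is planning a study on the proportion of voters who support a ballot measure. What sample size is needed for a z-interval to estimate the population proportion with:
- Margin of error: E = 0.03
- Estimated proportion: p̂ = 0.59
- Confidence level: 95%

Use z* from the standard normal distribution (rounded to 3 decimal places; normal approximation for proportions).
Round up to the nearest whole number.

Using z* for proportion z-interval (normal approximation).

For 95% confidence, z* = 1.96 (from standard normal table)

Sample size formula for proportion z-interval: n = z*²p̂(1-p̂)/E²

n = 1.96² × 0.59 × 0.41 / 0.03²
  = 3.8416 × 0.2419 / 0.0009
  = 1032.5367

Round up to the nearest whole number: n = 1033

1033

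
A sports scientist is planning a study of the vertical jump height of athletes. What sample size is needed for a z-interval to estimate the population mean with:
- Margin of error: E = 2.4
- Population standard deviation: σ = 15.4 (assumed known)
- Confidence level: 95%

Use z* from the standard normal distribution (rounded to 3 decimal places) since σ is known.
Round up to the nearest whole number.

Using z* since population σ is known (z-interval formula).

For 95% confidence, z* = 1.96 (from standard normal table)

Sample size formula for z-interval: n = (z*σ/E)²

n = (1.96 × 15.4 / 2.4)²
  = (12.576667)²
  = 158.1725

Round up to the nearest whole number: n = 159

159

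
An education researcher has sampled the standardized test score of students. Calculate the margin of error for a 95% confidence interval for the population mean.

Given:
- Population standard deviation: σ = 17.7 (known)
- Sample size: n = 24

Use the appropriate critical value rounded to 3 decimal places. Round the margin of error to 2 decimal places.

The population standard deviation σ is known, so use the z-interval margin of error formula.

For 95% confidence, z* = 1.96 (from standard normal table)

Margin of error formula for z-interval: E = z* × σ/√n

E = 1.96 × 17.7/√24
  = 1.96 × 3.612997
  = 7.0815

Rounded to 2 decimal places:

7.08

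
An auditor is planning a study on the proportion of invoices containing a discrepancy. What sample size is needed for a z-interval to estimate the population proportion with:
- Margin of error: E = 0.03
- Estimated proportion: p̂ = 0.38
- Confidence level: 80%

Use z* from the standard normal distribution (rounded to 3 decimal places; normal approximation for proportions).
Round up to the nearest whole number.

Using z* for proportion z-interval (normal approximation).

For 80% confidence, z* = 1.282 (from standard normal table)

Sample size formula for proportion z-interval: n = z*²p̂(1-p̂)/E²

n = 1.282² × 0.38 × 0.62 / 0.03²
  = 1.643524 × 0.2356 / 0.0009
  = 430.2381

Round up to the nearest whole number: n = 431

431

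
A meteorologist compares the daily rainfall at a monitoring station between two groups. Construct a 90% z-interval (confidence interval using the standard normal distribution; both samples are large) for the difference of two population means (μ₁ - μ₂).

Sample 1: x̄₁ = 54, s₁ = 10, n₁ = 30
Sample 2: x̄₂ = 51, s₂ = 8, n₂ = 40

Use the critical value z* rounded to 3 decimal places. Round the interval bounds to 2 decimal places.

Both samples are large (n₁ = 30 ≥ 30, n₂ = 40 ≥ 30), so a z-interval for the difference of means applies.

Point estimate: x̄₁ - x̄₂ = 54 - 51 = 3

Standard error: SE = √(s₁²/n₁ + s₂²/n₂)
= √(10²/30 + 8²/40)
= √(3.333333 + 1.600000)
= 2.221111

For 90% confidence, z* = 1.645 (from standard normal table)
Margin of error: E = z* × SE = 1.645 × 2.221111 = 3.6537

Z-interval: (x̄₁ - x̄₂) ± E = 3 ± 3.6537 = (-0.6537, 6.6537)

Rounded to 2 decimal places:

(-0.65, 6.65)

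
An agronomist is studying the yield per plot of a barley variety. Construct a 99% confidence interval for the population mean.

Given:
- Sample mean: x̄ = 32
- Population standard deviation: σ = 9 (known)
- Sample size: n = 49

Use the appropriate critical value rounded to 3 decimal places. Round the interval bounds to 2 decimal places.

The population standard deviation σ is known, so use a z-interval (standard normal critical value).

For 99% confidence, z* = 2.576 (from standard normal table)

Standard error: SE = σ/√n = 9/√49 = 1.285714

Margin of error: E = z* × SE = 2.576 × 1.285714 = 3.3120

Z-interval: x̄ ± E = 32 ± 3.3120 = (28.6880, 35.3120)

Rounded to 2 decimal places:

(28.69, 35.31)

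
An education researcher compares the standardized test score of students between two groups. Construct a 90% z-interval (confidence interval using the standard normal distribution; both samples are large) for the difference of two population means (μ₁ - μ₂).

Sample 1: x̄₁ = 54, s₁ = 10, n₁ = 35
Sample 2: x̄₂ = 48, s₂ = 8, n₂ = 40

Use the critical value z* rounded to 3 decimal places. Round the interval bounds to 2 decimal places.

Both samples are large (n₁ = 35 ≥ 30, n₂ = 40 ≥ 30), so a z-interval for the difference of means applies.

Point estimate: x̄₁ - x̄₂ = 54 - 48 = 6

Standard error: SE = √(s₁²/n₁ + s₂²/n₂)
= √(10²/35 + 8²/40)
= √(2.857143 + 1.600000)
= 2.111195

For 90% confidence, z* = 1.645 (from standard normal table)
Margin of error: E = z* × SE = 1.645 × 2.111195 = 3.4729

Z-interval: (x̄₁ - x̄₂) ± E = 6 ± 3.4729 = (2.5271, 9.4729)

Rounded to 2 decimal places:

(2.53, 9.47)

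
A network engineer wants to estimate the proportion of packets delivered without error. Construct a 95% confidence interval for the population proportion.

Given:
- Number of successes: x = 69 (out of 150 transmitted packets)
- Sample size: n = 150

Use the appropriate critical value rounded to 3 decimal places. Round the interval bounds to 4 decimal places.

Sample proportion: p̂ = 69/150 = 0.460000

Check conditions for normal approximation:
  np̂ = 69 ≥ 10 ✓
  n(1-p̂) = 81 ≥ 10 ✓

The sample is large enough, so use a z-interval (normal approximation) for the proportion.

For 95% confidence, z* = 1.96 (from standard normal table)

Standard error: SE = √(p̂(1-p̂)/n) = √(0.460000×0.540000/150) = 0.04069398

Margin of error: E = z* × SE = 1.96 × 0.04069398 = 0.079760

Z-interval: p̂ ± E = 0.460000 ± 0.079760 = (0.380240, 0.539760)

Rounded to 4 decimal places:

(0.3802, 0.5398)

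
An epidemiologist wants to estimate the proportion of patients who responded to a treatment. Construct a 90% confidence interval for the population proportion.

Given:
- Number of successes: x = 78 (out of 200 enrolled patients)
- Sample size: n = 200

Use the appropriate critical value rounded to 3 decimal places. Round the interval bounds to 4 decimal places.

Sample proportion: p̂ = 78/200 = 0.390000

Check conditions for normal approximation:
  np̂ = 78 ≥ 10 ✓
  n(1-p̂) = 122 ≥ 10 ✓

The sample is large enough, so use a z-interval (normal approximation) for the proportion.

For 90% confidence, z* = 1.645 (from standard normal table)

Standard error: SE = √(p̂(1-p̂)/n) = √(0.390000×0.610000/200) = 0.03448913

Margin of error: E = z* × SE = 1.645 × 0.03448913 = 0.056735

Z-interval: p̂ ± E = 0.390000 ± 0.056735 = (0.333265, 0.446735)

Rounded to 4 decimal places:

(0.3333, 0.4467)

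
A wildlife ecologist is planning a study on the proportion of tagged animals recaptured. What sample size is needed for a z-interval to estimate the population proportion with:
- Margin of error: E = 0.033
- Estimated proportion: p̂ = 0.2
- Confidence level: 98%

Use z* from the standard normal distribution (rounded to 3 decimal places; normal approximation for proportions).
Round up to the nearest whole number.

Using z* for proportion z-interval (normal approximation).

For 98% confidence, z* = 2.326 (from standard normal table)

Sample size formula for proportion z-interval: n = z*²p̂(1-p̂)/E²

n = 2.326² × 0.2 × 0.8 / 0.033²
  = 5.410276 × 0.16 / 0.001089
  = 794.8982

Round up to the nearest whole number: n = 795

795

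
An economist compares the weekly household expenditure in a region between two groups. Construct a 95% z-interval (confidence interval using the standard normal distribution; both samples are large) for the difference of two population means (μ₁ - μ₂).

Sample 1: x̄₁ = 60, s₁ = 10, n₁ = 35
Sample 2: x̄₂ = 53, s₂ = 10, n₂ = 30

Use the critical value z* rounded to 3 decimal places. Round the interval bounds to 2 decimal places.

Both samples are large (n₁ = 35 ≥ 30, n₂ = 30 ≥ 30), so a z-interval for the difference of means applies.

Point estimate: x̄₁ - x̄₂ = 60 - 53 = 7

Standard error: SE = √(s₁²/n₁ + s₂²/n₂)
= √(10²/35 + 10²/30)
= √(2.857143 + 3.333333)
= 2.488067

For 95% confidence, z* = 1.96 (from standard normal table)
Margin of error: E = z* × SE = 1.96 × 2.488067 = 4.8766

Z-interval: (x̄₁ - x̄₂) ± E = 7 ± 4.8766 = (2.1234, 11.8766)

Rounded to 2 decimal places:

(2.12, 11.88)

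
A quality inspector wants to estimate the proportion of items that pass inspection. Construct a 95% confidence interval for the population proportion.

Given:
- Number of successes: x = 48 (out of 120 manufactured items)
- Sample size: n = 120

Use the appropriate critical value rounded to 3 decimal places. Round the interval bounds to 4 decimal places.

Sample proportion: p̂ = 48/120 = 0.400000

Check conditions for normal approximation:
  np̂ = 48 ≥ 10 ✓
  n(1-p̂) = 72 ≥ 10 ✓

The sample is large enough, so use a z-interval (normal approximation) for the proportion.

For 95% confidence, z* = 1.96 (from standard normal table)

Standard error: SE = √(p̂(1-p̂)/n) = √(0.400000×0.600000/120) = 0.04472136

Margin of error: E = z* × SE = 1.96 × 0.04472136 = 0.087654

Z-interval: p̂ ± E = 0.400000 ± 0.087654 = (0.312346, 0.487654)

Rounded to 4 decimal places:

(0.3123, 0.4877)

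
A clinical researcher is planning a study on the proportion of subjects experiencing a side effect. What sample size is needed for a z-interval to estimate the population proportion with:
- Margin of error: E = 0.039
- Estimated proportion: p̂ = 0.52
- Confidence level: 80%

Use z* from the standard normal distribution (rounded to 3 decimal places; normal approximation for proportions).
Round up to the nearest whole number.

Using z* for proportion z-interval (normal approximation).

For 80% confidence, z* = 1.282 (from standard normal table)

Sample size formula for proportion z-interval: n = z*²p̂(1-p̂)/E²

n = 1.282² × 0.52 × 0.48 / 0.039²
  = 1.643524 × 0.2496 / 0.001521
  = 269.7065

Round up to the nearest whole number: n = 270

270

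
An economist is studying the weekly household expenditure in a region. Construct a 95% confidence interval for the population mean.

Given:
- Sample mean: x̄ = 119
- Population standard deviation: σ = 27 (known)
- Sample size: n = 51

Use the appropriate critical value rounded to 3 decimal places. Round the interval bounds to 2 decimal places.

The population standard deviation σ is known, so use a z-interval (standard normal critical value).

For 95% confidence, z* = 1.96 (from standard normal table)

Standard error: SE = σ/√n = 27/√51 = 3.780756

Margin of error: E = z* × SE = 1.96 × 3.780756 = 7.4103

Z-interval: x̄ ± E = 119 ± 7.4103 = (111.5897, 126.4103)

Rounded to 2 decimal places:

(111.59, 126.41)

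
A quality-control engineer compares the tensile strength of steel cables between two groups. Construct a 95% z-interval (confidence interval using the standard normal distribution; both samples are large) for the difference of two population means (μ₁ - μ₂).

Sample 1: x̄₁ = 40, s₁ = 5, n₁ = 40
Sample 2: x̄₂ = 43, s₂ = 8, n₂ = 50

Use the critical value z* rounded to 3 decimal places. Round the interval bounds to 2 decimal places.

Both samples are large (n₁ = 40 ≥ 30, n₂ = 50 ≥ 30), so a z-interval for the difference of means applies.

Point estimate: x̄₁ - x̄₂ = 40 - 43 = -3

Standard error: SE = √(s₁²/n₁ + s₂²/n₂)
= √(5²/40 + 8²/50)
= √(0.625000 + 1.280000)
= 1.380217

For 95% confidence, z* = 1.96 (from standard normal table)
Margin of error: E = z* × SE = 1.96 × 1.380217 = 2.7052

Z-interval: (x̄₁ - x̄₂) ± E = -3 ± 2.7052 = (-5.7052, -0.2948)

Rounded to 2 decimal places:

(-5.71, -0.29)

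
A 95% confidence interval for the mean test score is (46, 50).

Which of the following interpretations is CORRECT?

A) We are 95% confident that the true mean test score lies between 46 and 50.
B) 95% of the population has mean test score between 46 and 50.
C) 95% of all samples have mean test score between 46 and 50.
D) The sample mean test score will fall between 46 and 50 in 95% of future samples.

A confidence interval represents our confidence in the procedure, not a probability statement about the parameter.

Key concept: If we repeated this sampling process many times and computed a 95% CI each time, about 95% of those intervals would contain the true population parameter.

For this specific interval (46, 50):
- Midpoint (point estimate): 48
- Margin of error: 2

The correct interpretation is the one stating confidence that the true parameter lies in the interval — option A.

A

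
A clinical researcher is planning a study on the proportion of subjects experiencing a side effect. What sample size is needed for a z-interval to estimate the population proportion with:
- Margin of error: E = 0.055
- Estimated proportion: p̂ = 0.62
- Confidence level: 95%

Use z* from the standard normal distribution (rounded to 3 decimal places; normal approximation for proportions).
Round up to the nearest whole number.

Using z* for proportion z-interval (normal approximation).

For 95% confidence, z* = 1.96 (from standard normal table)

Sample size formula for proportion z-interval: n = z*²p̂(1-p̂)/E²

n = 1.96² × 0.62 × 0.38 / 0.055²
  = 3.8416 × 0.2356 / 0.003025
  = 299.2003

Round up to the nearest whole number: n = 300

300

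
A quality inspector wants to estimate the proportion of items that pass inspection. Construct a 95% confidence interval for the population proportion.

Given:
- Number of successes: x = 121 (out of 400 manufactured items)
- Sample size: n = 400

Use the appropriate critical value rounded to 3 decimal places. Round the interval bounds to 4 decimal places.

Sample proportion: p̂ = 121/400 = 0.302500

Check conditions for normal approximation:
  np̂ = 121 ≥ 10 ✓
  n(1-p̂) = 279 ≥ 10 ✓

The sample is large enough, so use a z-interval (normal approximation) for the proportion.

For 95% confidence, z* = 1.96 (from standard normal table)

Standard error: SE = √(p̂(1-p̂)/n) = √(0.302500×0.697500/400) = 0.02296703

Margin of error: E = z* × SE = 1.96 × 0.02296703 = 0.045015

Z-interval: p̂ ± E = 0.302500 ± 0.045015 = (0.257485, 0.347515)

Rounded to 4 decimal places:

(0.2575, 0.3475)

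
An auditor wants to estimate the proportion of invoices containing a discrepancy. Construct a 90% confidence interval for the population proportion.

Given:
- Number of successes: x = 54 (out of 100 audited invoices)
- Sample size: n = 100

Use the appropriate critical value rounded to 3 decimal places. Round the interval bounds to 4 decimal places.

Sample proportion: p̂ = 54/100 = 0.540000

Check conditions for normal approximation:
  np̂ = 54 ≥ 10 ✓
  n(1-p̂) = 46 ≥ 10 ✓

The sample is large enough, so use a z-interval (normal approximation) for the proportion.

For 90% confidence, z* = 1.645 (from standard normal table)

Standard error: SE = √(p̂(1-p̂)/n) = √(0.540000×0.460000/100) = 0.04983974

Margin of error: E = z* × SE = 1.645 × 0.04983974 = 0.081986

Z-interval: p̂ ± E = 0.540000 ± 0.081986 = (0.458014, 0.621986)

Rounded to 4 decimal places:

(0.4580, 0.6220)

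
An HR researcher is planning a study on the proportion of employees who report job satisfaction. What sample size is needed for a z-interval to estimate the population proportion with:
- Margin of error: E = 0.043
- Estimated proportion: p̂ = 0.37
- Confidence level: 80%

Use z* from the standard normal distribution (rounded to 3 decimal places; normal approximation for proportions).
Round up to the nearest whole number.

Using z* for proportion z-interval (normal approximation).

For 80% confidence, z* = 1.282 (from standard normal table)

Sample size formula for proportion z-interval: n = z*²p̂(1-p̂)/E²

n = 1.282² × 0.37 × 0.63 / 0.043²
  = 1.643524 × 0.2331 / 0.001849
  = 207.1960

Round up to the nearest whole number: n = 208

208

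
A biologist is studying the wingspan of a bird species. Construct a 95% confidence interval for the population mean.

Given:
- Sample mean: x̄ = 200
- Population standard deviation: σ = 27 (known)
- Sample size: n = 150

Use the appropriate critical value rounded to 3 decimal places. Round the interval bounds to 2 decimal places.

The population standard deviation σ is known, so use a z-interval (standard normal critical value).

For 95% confidence, z* = 1.96 (from standard normal table)

Standard error: SE = σ/√n = 27/√150 = 2.204541

Margin of error: E = z* × SE = 1.96 × 2.204541 = 4.3209

Z-interval: x̄ ± E = 200 ± 4.3209 = (195.6791, 204.3209)

Rounded to 2 decimal places:

(195.68, 204.32)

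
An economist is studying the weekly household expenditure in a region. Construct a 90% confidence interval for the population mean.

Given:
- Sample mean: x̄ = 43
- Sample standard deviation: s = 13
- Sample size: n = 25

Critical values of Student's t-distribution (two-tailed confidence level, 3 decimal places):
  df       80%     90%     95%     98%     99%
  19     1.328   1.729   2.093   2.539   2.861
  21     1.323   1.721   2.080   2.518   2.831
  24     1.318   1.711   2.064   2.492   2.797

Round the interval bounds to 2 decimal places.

The population standard deviation σ is unknown (only the sample standard deviation s is given), so use a t-interval with df = n - 1 = 25 - 1 = 24.

For 90% confidence with df = 24, t* = 1.711 (from t-table)

Standard error: SE = s/√n = 13/√25 = 2.600000

Margin of error: E = t* × SE = 1.711 × 2.600000 = 4.4486

T-interval: x̄ ± E = 43 ± 4.4486 = (38.5514, 47.4486)

Rounded to 2 decimal places:

(38.55, 47.45)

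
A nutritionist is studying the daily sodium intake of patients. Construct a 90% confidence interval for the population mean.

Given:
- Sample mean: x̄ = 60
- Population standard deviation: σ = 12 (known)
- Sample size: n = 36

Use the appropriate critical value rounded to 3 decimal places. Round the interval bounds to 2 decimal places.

The population standard deviation σ is known, so use a z-interval (standard normal critical value).

For 90% confidence, z* = 1.645 (from standard normal table)

Standard error: SE = σ/√n = 12/√36 = 2.000000

Margin of error: E = z* × SE = 1.645 × 2.000000 = 3.2900

Z-interval: x̄ ± E = 60 ± 3.2900 = (56.7100, 63.2900)

Rounded to 2 decimal places:

(56.71, 63.29)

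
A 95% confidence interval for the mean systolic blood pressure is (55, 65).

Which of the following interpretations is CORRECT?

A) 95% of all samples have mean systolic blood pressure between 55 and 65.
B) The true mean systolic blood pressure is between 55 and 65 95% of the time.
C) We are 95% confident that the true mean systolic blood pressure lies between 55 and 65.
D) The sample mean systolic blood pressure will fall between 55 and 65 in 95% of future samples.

A confidence interval represents our confidence in the procedure, not a probability statement about the parameter.

Key concept: If we repeated this sampling process many times and computed a 95% CI each time, about 95% of those intervals would contain the true population parameter.

For this specific interval (55, 65):
- Midpoint (point estimate): 60
- Margin of error: 5

The correct interpretation is the one stating confidence that the true parameter lies in the interval — option C.

C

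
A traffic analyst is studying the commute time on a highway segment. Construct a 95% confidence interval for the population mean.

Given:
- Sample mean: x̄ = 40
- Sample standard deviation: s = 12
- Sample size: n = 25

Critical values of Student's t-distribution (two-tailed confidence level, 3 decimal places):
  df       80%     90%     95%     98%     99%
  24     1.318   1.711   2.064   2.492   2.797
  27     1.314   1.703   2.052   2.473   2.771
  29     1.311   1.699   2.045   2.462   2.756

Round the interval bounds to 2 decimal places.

The population standard deviation σ is unknown (only the sample standard deviation s is given), so use a t-interval with df = n - 1 = 25 - 1 = 24.

For 95% confidence with df = 24, t* = 2.064 (from t-table)

Standard error: SE = s/√n = 12/√25 = 2.400000

Margin of error: E = t* × SE = 2.064 × 2.400000 = 4.9536

T-interval: x̄ ± E = 40 ± 4.9536 = (35.0464, 44.9536)

Rounded to 2 decimal places:

(35.05, 44.95)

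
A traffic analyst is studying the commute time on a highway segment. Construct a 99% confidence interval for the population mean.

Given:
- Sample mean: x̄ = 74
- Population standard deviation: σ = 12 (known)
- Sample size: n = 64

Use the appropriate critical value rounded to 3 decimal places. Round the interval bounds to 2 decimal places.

The population standard deviation σ is known, so use a z-interval (standard normal critical value).

For 99% confidence, z* = 2.576 (from standard normal table)

Standard error: SE = σ/√n = 12/√64 = 1.500000

Margin of error: E = z* × SE = 2.576 × 1.500000 = 3.8640

Z-interval: x̄ ± E = 74 ± 3.8640 = (70.1360, 77.8640)

Rounded to 2 decimal places:

(70.14, 77.86)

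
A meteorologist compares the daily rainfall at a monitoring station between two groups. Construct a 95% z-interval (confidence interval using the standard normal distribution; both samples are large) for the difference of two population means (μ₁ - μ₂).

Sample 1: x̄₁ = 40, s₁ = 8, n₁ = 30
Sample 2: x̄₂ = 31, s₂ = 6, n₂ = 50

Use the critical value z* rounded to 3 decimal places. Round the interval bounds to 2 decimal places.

Both samples are large (n₁ = 30 ≥ 30, n₂ = 50 ≥ 30), so a z-interval for the difference of means applies.

Point estimate: x̄₁ - x̄₂ = 40 - 31 = 9

Standard error: SE = √(s₁²/n₁ + s₂²/n₂)
= √(8²/30 + 6²/50)
= √(2.133333 + 0.720000)
= 1.689181

For 95% confidence, z* = 1.96 (from standard normal table)
Margin of error: E = z* × SE = 1.96 × 1.689181 = 3.3108

Z-interval: (x̄₁ - x̄₂) ± E = 9 ± 3.3108 = (5.6892, 12.3108)

Rounded to 2 decimal places:

(5.69, 12.31)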